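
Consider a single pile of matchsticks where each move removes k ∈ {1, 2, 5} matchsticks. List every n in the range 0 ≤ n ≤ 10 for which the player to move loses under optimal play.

0, 3, 6, 9

Build the Grundy sequence with g(k) = mex{g(k−s) : s ∈ {1, 2, 5}, s ≤ k}:
k:     0  1  2  3  4  5  6  7  8  9 10
g(k):  0  1  2  0  1  2  0  1  2  0  1
The P-positions (g = 0) in 0..10 are 0, 3, 6, 9.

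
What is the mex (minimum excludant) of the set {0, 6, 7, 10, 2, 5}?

0 is in the set but 1 is not, so the mex is 1.

1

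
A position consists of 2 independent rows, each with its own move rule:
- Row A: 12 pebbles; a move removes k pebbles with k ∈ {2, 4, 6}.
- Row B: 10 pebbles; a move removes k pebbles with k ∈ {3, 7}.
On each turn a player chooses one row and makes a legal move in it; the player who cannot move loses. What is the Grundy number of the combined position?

2

Grundy values for row A (subtraction set {2, 4, 6}):
g(0) = mex{} = 0
g(1) = mex{} = 0
g(2) = mex{0} = 1
g(3) = mex{0} = 1
g(4) = mex{0,1} = 2
g(5) = mex{0,1} = 2
g(6) = mex{0,1,2} = 3
g(7) = mex{0,1,2} = 3
g(8) = mex{1,2,3} = 0
g(9) = mex{1,2,3} = 0
g(10) = mex{0,2,3} = 1
g(11) = mex{0,2,3} = 1
g(12) = mex{0,1,3} = 2
So g(12) = 2.
Grundy values for row B (subtraction set {3, 7}):
g(0) = mex{} = 0
g(1) = mex{} = 0
g(2) = mex{} = 0
g(3) = mex{0} = 1
g(4) = mex{0} = 1
g(5) = mex{0} = 1
g(6) = mex{1} = 0
g(7) = mex{0,1} = 2
g(8) = mex{0,1} = 2
g(9) = mex{0} = 1
g(10) = mex{1,2} = 0
So g(10) = 0.
The value of a disjunctive sum is the nim-sum of the parts.
Combined value = 2 XOR 0 = 2.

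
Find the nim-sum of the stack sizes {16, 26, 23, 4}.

Compute the nim-sum pairwise:
16 XOR 26 = 10
10 XOR 23 = 29
29 XOR 4 = 25

25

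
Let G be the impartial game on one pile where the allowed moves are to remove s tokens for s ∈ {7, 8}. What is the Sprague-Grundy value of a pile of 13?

1

Compute g(0), g(1), … for moves {7, 8}:
g(0) = mex{} = 0
g(1) = mex{} = 0
g(2) = mex{} = 0
g(3) = mex{} = 0
g(4) = mex{} = 0
g(5) = mex{} = 0
g(6) = mex{} = 0
g(7) = mex{0} = 1
g(8) = mex{0} = 1
g(9) = mex{0} = 1
g(10) = mex{0} = 1
g(11) = mex{0} = 1
g(12) = mex{0} = 1
g(13) = mex{0} = 1
So g(13) = 1.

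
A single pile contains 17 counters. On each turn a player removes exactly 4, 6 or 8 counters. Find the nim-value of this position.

Build the Grundy sequence with g(k) = mex{g(k−s) : s ∈ {4, 6, 8}, s ≤ k}:
k:     0  1  2  3  4  5  6  7  8  9 10 11 12 13 14 15 16 17
g(k):  0  0  0  0  1  1  1  1  2  2  2  2  0  0  0  0  1  1
So g(17) = 1.

1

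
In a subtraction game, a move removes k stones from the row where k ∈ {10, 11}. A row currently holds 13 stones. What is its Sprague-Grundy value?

Grundy values for subtraction set {10, 11}:
k:     0  1  2  3  4  5  6  7  8  9 10 11 12 13
g(k):  0  0  0  0  0  0  0  0  0  0  1  1  1  1
So g(13) = 1.

1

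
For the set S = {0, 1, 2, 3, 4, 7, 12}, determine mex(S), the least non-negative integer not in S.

5

The values 0, 1, 2, 3, 4 are all present; 5 is the first non-negative integer missing from the set.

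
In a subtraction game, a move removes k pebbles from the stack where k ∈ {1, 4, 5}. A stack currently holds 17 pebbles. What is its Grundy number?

1

Compute g(0), g(1), … for moves {1, 4, 5}:
k:     0  1  2  3  4  5  6  7  8  9 10 11 12 13 14 15 16 17
g(k):  0  1  0  1  2  3  2  3  0  1  0  1  2  3  2  3  0  1
So g(17) = 1.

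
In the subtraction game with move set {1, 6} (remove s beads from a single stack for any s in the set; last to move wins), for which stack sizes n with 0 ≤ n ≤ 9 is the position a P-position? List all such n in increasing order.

0, 2, 4, 7, 9

Compute g(0), g(1), … for moves {1, 6}:
k:     0  1  2  3  4  5  6  7  8  9
g(k):  0  1  0  1  0  1  2  0  1  0
The P-positions (g = 0) in 0..9 are 0, 2, 4, 7, 9.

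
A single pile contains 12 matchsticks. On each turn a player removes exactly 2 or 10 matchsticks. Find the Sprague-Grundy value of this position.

0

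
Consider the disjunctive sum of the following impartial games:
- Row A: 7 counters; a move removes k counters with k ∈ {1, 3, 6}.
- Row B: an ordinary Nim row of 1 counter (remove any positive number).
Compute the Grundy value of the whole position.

For row A, compute g(0), g(1), … with moves {1, 3, 6}:
g(0) = mex{} = 0
g(1) = mex{0} = 1
g(2) = mex{1} = 0
g(3) = mex{0} = 1
g(4) = mex{1} = 0
g(5) = mex{0} = 1
g(6) = mex{0,1} = 2
g(7) = mex{0,1,2} = 3
So g(7) = 3.
Row B is a plain Nim row of size 1, so its Grundy value is 1.
By the Sprague-Grundy theorem, the Grundy value of a sum of independent games is the XOR of the component values.
Combined value = 3 ⊕ 1 = 2.

2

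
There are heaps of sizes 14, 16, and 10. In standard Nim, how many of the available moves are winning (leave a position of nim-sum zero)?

Nim-sum: 14 XOR 16 XOR 10 = 20.
The overall nim-sum is X = 20. A heap of size p has a winning move iff p XOR X < p (reduce it to p XOR X).
  14: 14 XOR 20 = 26 ≥ 14 — no move.
  16: 16 XOR 20 = 4 < 16 — winning move (to 4).
  10: 10 XOR 20 = 30 ≥ 10 — no move.
That gives 1 winning move.

1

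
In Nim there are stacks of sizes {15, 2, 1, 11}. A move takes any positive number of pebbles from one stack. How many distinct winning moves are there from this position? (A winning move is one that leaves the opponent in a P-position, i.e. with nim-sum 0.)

1

Compute the nim-sum pairwise:
15 ⊕ 2 = 13
13 ⊕ 1 = 12
12 ⊕ 11 = 7
The overall nim-sum is X = 7. A stack of size p has a winning move iff p XOR X < p (reduce it to p XOR X).
  15: 15 XOR 7 = 8 < 15 — winning move (to 8).
  2: 2 XOR 7 = 5 ≥ 2 — no move.
  1: 1 XOR 7 = 6 ≥ 1 — no move.
  11: 11 XOR 7 = 12 ≥ 11 — no move.
That gives 1 winning move.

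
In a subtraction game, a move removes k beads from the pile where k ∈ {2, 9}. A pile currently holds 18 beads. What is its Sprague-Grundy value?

1

Build the Grundy sequence with g(k) = mex{g(k−s) : s ∈ {2, 9}, s ≤ k}:
k:     0  1  2  3  4  5  6  7  8  9 10 11 12 13 14 15 16 17 18
g(k):  0  0  1  1  0  0  1  1  0  2  1  0  0  1  1  0  0  1  1
So g(18) = 1.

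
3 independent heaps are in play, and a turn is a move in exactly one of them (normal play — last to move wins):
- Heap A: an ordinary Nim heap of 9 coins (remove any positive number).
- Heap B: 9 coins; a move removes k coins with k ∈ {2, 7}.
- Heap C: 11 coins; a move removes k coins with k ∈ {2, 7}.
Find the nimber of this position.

8

Heap A is a plain Nim heap of size 9, so its Grundy value is 9.
For heap B, compute g(0), g(1), … with moves {2, 7}:
k:     0  1  2  3  4  5  6  7  8  9
g(k):  0  0  1  1  0  0  1  1  2  0
So g(9) = 0.
Build the Grundy sequence for heap C with g(k) = mex{g(k−s) : s ∈ {2, 7}, s ≤ k}:
g(0) = mex{} = 0
g(1) = mex{} = 0
g(2) = mex{0} = 1
g(3) = mex{0} = 1
g(4) = mex{1} = 0
g(5) = mex{1} = 0
g(6) = mex{0} = 1
g(7) = mex{0} = 1
g(8) = mex{0,1} = 2
g(9) = mex{1} = 0
g(10) = mex{1,2} = 0
g(11) = mex{0} = 1
So g(11) = 1.
The value of a disjunctive sum is the nim-sum of the parts.
Combined value = 9 ⊕ 0 ⊕ 1 = 8.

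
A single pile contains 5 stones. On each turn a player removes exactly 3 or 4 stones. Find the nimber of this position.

1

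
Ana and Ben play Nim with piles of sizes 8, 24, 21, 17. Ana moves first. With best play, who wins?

Compute the nim-sum pairwise:
8 ⊕ 24 = 16
16 ⊕ 21 = 5
5 ⊕ 17 = 20
The nim-sum is 20 ≠ 0, so this is an N-position: the player to move can win; Ana has a winning move.

Ana wins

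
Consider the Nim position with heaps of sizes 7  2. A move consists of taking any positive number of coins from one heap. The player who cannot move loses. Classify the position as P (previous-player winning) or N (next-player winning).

N-position

Compute the nim-sum pairwise:
7 ^ 2 = 5
The nim-sum is 5 ≠ 0, so this is an N-position: the player to move can win.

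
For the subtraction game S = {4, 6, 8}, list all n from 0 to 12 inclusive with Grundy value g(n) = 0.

0, 1, 2, 3, 12

Compute g(0), g(1), … for moves {4, 6, 8}:
g(0) = mex{} = 0
g(1) = mex{} = 0
g(2) = mex{} = 0
g(3) = mex{} = 0
g(4) = mex{0} = 1
g(5) = mex{0} = 1
g(6) = mex{0} = 1
g(7) = mex{0} = 1
g(8) = mex{0,1} = 2
g(9) = mex{0,1} = 2
g(10) = mex{0,1} = 2
g(11) = mex{0,1} = 2
g(12) = mex{1,2} = 0
The P-positions (g = 0) in 0..12 are 0, 1, 2, 3, 12.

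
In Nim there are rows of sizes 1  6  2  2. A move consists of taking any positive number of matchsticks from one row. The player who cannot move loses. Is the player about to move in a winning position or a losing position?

Winning position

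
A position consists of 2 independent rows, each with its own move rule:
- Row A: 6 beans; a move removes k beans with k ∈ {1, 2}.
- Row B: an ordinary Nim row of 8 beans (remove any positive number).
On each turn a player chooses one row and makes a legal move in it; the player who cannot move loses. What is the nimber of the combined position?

For row A, compute g(0), g(1), … with moves {1, 2}:
k:     0  1  2  3  4  5  6
g(k):  0  1  2  0  1  2  0
So g(6) = 0.
Row B is a plain Nim row of size 8, so its Grundy value is 8.
The value of a disjunctive sum is the nim-sum of the parts.
Combined value = 0 ⊕ 8 = 8.

8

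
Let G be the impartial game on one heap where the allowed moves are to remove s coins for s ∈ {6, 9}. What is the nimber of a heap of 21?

1

Compute g(0), g(1), … for moves {6, 9}:
k:     0  1  2  3  4  5  6  7  8  9 10 11 12 13 14 15 16 17 18 19 20 21
g(k):  0  0  0  0  0  0  1  1  1  1  1  1  2  2  2  0  0  0  0  0  0  1
So g(21) = 1.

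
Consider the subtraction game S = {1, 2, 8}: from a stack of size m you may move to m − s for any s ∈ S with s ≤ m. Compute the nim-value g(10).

1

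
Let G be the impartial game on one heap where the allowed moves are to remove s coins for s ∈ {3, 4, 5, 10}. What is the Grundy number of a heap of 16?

0

Grundy values for subtraction set {3, 4, 5, 10}:
k:     0  1  2  3  4  5  6  7  8  9 10 11 12 13 14 15 16
g(k):  0  0  0  1  1  1  2  2  0  0  3  1  1  2  2  0  0
So g(16) = 0.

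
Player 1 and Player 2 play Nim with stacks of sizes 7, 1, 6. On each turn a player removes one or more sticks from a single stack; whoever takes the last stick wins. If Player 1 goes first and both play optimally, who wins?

Compute the nim-sum pairwise:
7 ^ 1 = 6
6 ^ 6 = 0
The nim-sum is 0, so this is a P-position: the player to move is in a losing position under optimal play; Player 1 is about to move from it and so loses — Player 2 wins.

Player 2 wins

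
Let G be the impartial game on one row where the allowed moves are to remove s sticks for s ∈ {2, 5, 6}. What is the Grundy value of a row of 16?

2

Build the Grundy sequence with g(k) = mex{g(k−s) : s ∈ {2, 5, 6}, s ≤ k}:
k:     0  1  2  3  4  5  6  7  8  9 10 11 12 13 14 15 16
g(k):  0  0  1  1  0  2  1  3  0  2  1  0  0  1  1  0  2
So g(16) = 2.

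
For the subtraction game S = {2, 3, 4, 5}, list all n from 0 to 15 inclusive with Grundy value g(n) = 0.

0, 1, 7, 8, 14, 15

Build the Grundy sequence with g(k) = mex{g(k−s) : s ∈ {2, 3, 4, 5}, s ≤ k}:
k:     0  1  2  3  4  5  6  7  8  9 10 11 12 13 14 15
g(k):  0  0  1  1  2  2  3  0  0  1  1  2  2  3  0  0
The P-positions (g = 0) in 0..15 are 0, 1, 7, 8, 14, 15.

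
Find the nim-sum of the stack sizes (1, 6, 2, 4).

1

Nim-sum: 1 ⊕ 6 ⊕ 2 ⊕ 4 = 1.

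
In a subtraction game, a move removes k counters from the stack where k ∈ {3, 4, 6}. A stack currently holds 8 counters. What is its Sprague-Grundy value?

Compute g(0), g(1), … for moves {3, 4, 6}:
k:     0  1  2  3  4  5  6  7  8
g(k):  0  0  0  1  1  1  2  2  2
So g(8) = 2.

2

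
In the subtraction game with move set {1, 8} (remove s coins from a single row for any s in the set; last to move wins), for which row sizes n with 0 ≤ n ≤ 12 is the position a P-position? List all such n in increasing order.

0, 2, 4, 6, 9, 11

Grundy values for subtraction set {1, 8}:
g(0) = mex{} = 0
g(1) = mex{0} = 1
g(2) = mex{1} = 0
g(3) = mex{0} = 1
g(4) = mex{1} = 0
g(5) = mex{0} = 1
g(6) = mex{1} = 0
g(7) = mex{0} = 1
g(8) = mex{0,1} = 2
g(9) = mex{1,2} = 0
g(10) = mex{0} = 1
g(11) = mex{1} = 0
g(12) = mex{0} = 1
The P-positions (g = 0) in 0..12 are 0, 2, 4, 6, 9, 11.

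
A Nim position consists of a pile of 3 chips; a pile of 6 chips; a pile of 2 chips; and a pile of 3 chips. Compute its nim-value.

Compute the nim-sum pairwise:
3 XOR 6 = 5
5 XOR 2 = 7
7 XOR 3 = 4

4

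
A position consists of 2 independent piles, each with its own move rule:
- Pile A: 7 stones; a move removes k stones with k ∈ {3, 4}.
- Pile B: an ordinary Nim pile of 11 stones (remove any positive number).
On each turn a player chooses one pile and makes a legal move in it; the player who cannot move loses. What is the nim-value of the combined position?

11

For pile A, compute g(0), g(1), … with moves {3, 4}:
g(0) = mex{} = 0
g(1) = mex{} = 0
g(2) = mex{} = 0
g(3) = mex{0} = 1
g(4) = mex{0} = 1
g(5) = mex{0} = 1
g(6) = mex{0,1} = 2
g(7) = mex{1} = 0
So g(7) = 0.
Pile B is a plain Nim pile of size 11, so its Grundy value is 11.
By the Sprague-Grundy theorem, the Grundy value of a sum of independent games is the XOR of the component values.
Combined value = 0 ⊕ 11 = 11.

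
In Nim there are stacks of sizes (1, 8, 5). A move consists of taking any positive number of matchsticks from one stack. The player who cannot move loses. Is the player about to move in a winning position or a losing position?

In binary:
  0001  (1)
  1000  (8)
  0101  (5)
  ----
  1100  (12)
The nim-sum is 12 ≠ 0, so this is an N-position: the player to move can win.

Winning position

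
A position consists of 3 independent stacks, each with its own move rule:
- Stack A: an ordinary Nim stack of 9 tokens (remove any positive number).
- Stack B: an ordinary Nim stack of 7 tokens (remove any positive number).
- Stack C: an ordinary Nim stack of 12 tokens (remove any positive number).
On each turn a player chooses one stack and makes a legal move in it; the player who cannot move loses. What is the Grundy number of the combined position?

Stack A is a plain Nim stack of size 9, so its Grundy value is 9.
Stack B is a plain Nim stack of size 7, so its Grundy value is 7.
Stack C is a plain Nim stack of size 12, so its Grundy value is 12.
The value of a disjunctive sum is the nim-sum of the parts.
Combined value = 9 XOR 7 XOR 12 = 2.

2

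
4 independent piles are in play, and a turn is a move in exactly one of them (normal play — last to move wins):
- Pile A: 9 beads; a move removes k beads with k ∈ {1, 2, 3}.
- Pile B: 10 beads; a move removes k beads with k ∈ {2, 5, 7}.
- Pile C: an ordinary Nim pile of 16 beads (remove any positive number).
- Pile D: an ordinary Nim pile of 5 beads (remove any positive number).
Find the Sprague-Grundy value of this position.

Grundy values for pile A (subtraction set {1, 2, 3}):
g(0) = mex{} = 0
g(1) = mex{0} = 1
g(2) = mex{0,1} = 2
g(3) = mex{0,1,2} = 3
g(4) = mex{1,2,3} = 0
g(5) = mex{0,2,3} = 1
g(6) = mex{0,1,3} = 2
g(7) = mex{0,1,2} = 3
g(8) = mex{1,2,3} = 0
g(9) = mex{0,2,3} = 1
So g(9) = 1.
For pile B, compute g(0), g(1), … with moves {2, 5, 7}:
k:     0  1  2  3  4  5  6  7  8  9 10
g(k):  0  0  1  1  0  2  1  3  2  2  0
So g(10) = 0.
Pile C is a plain Nim pile of size 16, so its Grundy value is 16.
Pile D is a plain Nim pile of size 5, so its Grundy value is 5.
By the Sprague-Grundy theorem, the Grundy value of a sum of independent games is the XOR of the component values.
Combined value = 1 XOR 0 XOR 16 XOR 5 = 20.

20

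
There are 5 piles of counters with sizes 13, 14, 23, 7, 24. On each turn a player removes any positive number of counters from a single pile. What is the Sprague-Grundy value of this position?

Nim-sum: 13 XOR 14 XOR 23 XOR 7 XOR 24 = 11.

11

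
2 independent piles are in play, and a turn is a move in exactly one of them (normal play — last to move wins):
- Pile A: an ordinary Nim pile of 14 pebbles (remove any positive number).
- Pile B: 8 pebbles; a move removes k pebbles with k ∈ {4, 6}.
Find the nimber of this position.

12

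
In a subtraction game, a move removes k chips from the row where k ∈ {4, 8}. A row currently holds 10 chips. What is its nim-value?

Build the Grundy sequence with g(k) = mex{g(k−s) : s ∈ {4, 8}, s ≤ k}:
g(0) = mex{} = 0
g(1) = mex{} = 0
g(2) = mex{} = 0
g(3) = mex{} = 0
g(4) = mex{0} = 1
g(5) = mex{0} = 1
g(6) = mex{0} = 1
g(7) = mex{0} = 1
g(8) = mex{0,1} = 2
g(9) = mex{0,1} = 2
g(10) = mex{0,1} = 2
So g(10) = 2.

2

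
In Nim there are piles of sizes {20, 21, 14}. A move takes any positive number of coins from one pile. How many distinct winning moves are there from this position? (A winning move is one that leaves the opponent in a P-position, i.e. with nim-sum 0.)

1

Compute the nim-sum pairwise:
20 ^ 21 = 1
1 ^ 14 = 15
The overall nim-sum is X = 15. A pile of size p has a winning move iff p XOR X < p (reduce it to p XOR X).
  20: 20 XOR 15 = 27 ≥ 20 — no move.
  21: 21 XOR 15 = 26 ≥ 21 — no move.
  14: 14 XOR 15 = 1 < 14 — winning move (to 1).
That gives 1 winning move.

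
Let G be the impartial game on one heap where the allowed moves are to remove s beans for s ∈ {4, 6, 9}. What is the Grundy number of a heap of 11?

Build the Grundy sequence with g(k) = mex{g(k−s) : s ∈ {4, 6, 9}, s ≤ k}:
k:     0  1  2  3  4  5  6  7  8  9 10 11
g(k):  0  0  0  0  1  1  1  1  2  2  2  2
So g(11) = 2.

2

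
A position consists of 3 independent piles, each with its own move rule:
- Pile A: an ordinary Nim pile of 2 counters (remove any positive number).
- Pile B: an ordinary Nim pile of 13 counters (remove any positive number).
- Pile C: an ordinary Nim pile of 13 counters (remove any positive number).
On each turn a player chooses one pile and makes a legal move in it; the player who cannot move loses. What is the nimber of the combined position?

Pile A is a plain Nim pile of size 2, so its Grundy value is 2.
Pile B is a plain Nim pile of size 13, so its Grundy value is 13.
Pile C is a plain Nim pile of size 13, so its Grundy value is 13.
By the Sprague-Grundy theorem, the Grundy value of a sum of independent games is the XOR of the component values.
Combined value = 2 XOR 13 XOR 13 = 2.

2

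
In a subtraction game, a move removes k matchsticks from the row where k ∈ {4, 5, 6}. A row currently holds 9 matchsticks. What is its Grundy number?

2

Build the Grundy sequence with g(k) = mex{g(k−s) : s ∈ {4, 5, 6}, s ≤ k}:
g(0) = mex{} = 0
g(1) = mex{} = 0
g(2) = mex{} = 0
g(3) = mex{} = 0
g(4) = mex{0} = 1
g(5) = mex{0} = 1
g(6) = mex{0} = 1
g(7) = mex{0} = 1
g(8) = mex{0,1} = 2
g(9) = mex{0,1} = 2
So g(9) = 2.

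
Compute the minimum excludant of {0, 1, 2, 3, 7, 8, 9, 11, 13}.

The values 0, 1, 2, 3 are all present; 4 is the first non-negative integer missing from the set.

4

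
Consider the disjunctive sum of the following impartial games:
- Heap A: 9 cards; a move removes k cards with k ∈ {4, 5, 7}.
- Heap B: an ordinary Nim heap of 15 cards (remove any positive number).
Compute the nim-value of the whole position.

13

For heap A, compute g(0), g(1), … with moves {4, 5, 7}:
k:     0  1  2  3  4  5  6  7  8  9
g(k):  0  0  0  0  1  1  1  1  2  2
So g(9) = 2.
Heap B is a plain Nim heap of size 15, so its Grundy value is 15.
The value of a disjunctive sum is the nim-sum of the parts.
Combined value = 2 XOR 15 = 13.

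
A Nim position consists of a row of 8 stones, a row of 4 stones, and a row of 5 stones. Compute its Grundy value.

Nim-sum: 8 ^ 4 ^ 5 = 9.

9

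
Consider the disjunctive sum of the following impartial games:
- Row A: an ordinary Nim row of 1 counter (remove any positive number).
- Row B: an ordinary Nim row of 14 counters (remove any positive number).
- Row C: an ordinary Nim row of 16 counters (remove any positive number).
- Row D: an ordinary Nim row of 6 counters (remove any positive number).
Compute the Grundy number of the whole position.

25

Row A is a plain Nim row of size 1, so its Grundy value is 1.
Row B is a plain Nim row of size 14, so its Grundy value is 14.
Row C is a plain Nim row of size 16, so its Grundy value is 16.
Row D is a plain Nim row of size 6, so its Grundy value is 6.
By the Sprague-Grundy theorem, the Grundy value of a sum of independent games is the XOR of the component values.
Combined value = 1 XOR 14 XOR 16 XOR 6 = 25.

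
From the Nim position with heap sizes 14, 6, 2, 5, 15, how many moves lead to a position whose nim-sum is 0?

0

Compute the nim-sum pairwise:
14 ⊕ 6 = 8
8 ⊕ 2 = 10
10 ⊕ 5 = 15
15 ⊕ 15 = 0
The nim-sum is already 0, so every move leaves a nonzero nim-sum — there are no winning moves.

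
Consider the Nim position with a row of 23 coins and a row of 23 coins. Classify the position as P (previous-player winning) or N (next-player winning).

In binary:
  10111  (23)
  10111  (23)
  -----
  00000  (0)
The nim-sum is 0, so this is a P-position: the player to move is in a losing position under optimal play.

P-position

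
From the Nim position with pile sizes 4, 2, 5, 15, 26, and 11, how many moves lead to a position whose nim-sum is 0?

Nim-sum: 4 ⊕ 2 ⊕ 5 ⊕ 15 ⊕ 26 ⊕ 11 = 29.
The overall nim-sum is X = 29. A pile of size p has a winning move iff p XOR X < p (reduce it to p XOR X).
  4: 4 XOR 29 = 25 ≥ 4 — no move.
  2: 2 XOR 29 = 31 ≥ 2 — no move.
  5: 5 XOR 29 = 24 ≥ 5 — no move.
  15: 15 XOR 29 = 18 ≥ 15 — no move.
  26: 26 XOR 29 = 7 < 26 — winning move (to 7).
  11: 11 XOR 29 = 22 ≥ 11 — no move.
That gives 1 winning move.

1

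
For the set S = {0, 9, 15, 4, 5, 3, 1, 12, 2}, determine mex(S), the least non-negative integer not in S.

6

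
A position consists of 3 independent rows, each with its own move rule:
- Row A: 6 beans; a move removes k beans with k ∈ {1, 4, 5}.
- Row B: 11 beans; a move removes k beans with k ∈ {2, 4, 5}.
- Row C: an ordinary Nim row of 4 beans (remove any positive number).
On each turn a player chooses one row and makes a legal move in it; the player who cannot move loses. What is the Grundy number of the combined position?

4

For row A, compute g(0), g(1), … with moves {1, 4, 5}:
k:     0  1  2  3  4  5  6
g(k):  0  1  0  1  2  3  2
So g(6) = 2.
Grundy values for row B (subtraction set {2, 4, 5}):
k:     0  1  2  3  4  5  6  7  8  9 10 11
g(k):  0  0  1  1  2  2  3  0  0  1  1  2
So g(11) = 2.
Row C is a plain Nim row of size 4, so its Grundy value is 4.
The value of a disjunctive sum is the nim-sum of the parts.
Combined value = 2 ⊕ 2 ⊕ 4 = 4.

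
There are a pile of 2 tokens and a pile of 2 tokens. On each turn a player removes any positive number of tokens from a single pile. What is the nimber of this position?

0

Write each in binary and XOR column by column:
  10  (2)
  10  (2)
  --
  00  (0)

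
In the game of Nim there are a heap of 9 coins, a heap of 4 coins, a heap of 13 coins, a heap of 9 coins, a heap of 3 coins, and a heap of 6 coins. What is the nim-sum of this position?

Write each in binary and XOR column by column:
  1001  (9)
  0100  (4)
  1101  (13)
  1001  (9)
  0011  (3)
  0110  (6)
  ----
  1100  (12)

12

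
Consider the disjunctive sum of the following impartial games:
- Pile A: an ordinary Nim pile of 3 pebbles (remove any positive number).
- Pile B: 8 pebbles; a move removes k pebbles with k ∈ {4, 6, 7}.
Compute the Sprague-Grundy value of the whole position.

Pile A is a plain Nim pile of size 3, so its Grundy value is 3.
Build the Grundy sequence for pile B with g(k) = mex{g(k−s) : s ∈ {4, 6, 7}, s ≤ k}:
k:     0  1  2  3  4  5  6  7  8
g(k):  0  0  0  0  1  1  1  1  2
So g(8) = 2.
By the Sprague-Grundy theorem, the Grundy value of a sum of independent games is the XOR of the component values.
Combined value = 3 ⊕ 2 = 1.

1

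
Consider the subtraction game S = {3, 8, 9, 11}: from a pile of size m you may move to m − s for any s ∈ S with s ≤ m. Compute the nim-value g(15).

3

Build the Grundy sequence with g(k) = mex{g(k−s) : s ∈ {3, 8, 9, 11}, s ≤ k}:
k:     0  1  2  3  4  5  6  7  8  9 10 11 12 13 14 15
g(k):  0  0  0  1  1  1  0  0  2  1  1  3  2  2  2  3
So g(15) = 3.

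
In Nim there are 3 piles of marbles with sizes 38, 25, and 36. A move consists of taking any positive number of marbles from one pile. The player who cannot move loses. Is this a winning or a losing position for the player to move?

Winning position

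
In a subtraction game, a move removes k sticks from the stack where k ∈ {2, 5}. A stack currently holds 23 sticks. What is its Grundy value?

1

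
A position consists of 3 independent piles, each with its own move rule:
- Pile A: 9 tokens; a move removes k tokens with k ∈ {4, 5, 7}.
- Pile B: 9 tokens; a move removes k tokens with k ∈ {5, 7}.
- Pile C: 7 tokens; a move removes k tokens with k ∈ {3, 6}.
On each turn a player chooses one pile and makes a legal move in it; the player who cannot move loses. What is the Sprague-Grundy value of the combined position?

1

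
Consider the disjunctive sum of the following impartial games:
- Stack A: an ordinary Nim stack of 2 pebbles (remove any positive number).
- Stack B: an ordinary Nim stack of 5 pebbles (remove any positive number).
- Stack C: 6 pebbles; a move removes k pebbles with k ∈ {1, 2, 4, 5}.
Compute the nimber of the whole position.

Stack A is a plain Nim stack of size 2, so its Grundy value is 2.
Stack B is a plain Nim stack of size 5, so its Grundy value is 5.
Grundy values for stack C (subtraction set {1, 2, 4, 5}):
k:     0  1  2  3  4  5  6
g(k):  0  1  2  0  1  2  0
So g(6) = 0.
By the Sprague-Grundy theorem, the Grundy value of a sum of independent games is the XOR of the component values.
Combined value = 2 ⊕ 5 ⊕ 0 = 7.

7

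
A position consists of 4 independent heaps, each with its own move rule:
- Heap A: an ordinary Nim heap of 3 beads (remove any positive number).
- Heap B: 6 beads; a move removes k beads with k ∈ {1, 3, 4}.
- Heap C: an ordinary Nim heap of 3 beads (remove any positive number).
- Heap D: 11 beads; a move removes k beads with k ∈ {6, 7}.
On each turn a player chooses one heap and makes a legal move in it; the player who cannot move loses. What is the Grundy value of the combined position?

Heap A is a plain Nim heap of size 3, so its Grundy value is 3.
Grundy values for heap B (subtraction set {1, 3, 4}):
k:     0  1  2  3  4  5  6
g(k):  0  1  0  1  2  3  2
So g(6) = 2.
Heap C is a plain Nim heap of size 3, so its Grundy value is 3.
Build the Grundy sequence for heap D with g(k) = mex{g(k−s) : s ∈ {6, 7}, s ≤ k}:
k:     0  1  2  3  4  5  6  7  8  9 10 11
g(k):  0  0  0  0  0  0  1  1  1  1  1  1
So g(11) = 1.
The value of a disjunctive sum is the nim-sum of the parts.
Combined value = 3 ⊕ 2 ⊕ 3 ⊕ 1 = 3.

3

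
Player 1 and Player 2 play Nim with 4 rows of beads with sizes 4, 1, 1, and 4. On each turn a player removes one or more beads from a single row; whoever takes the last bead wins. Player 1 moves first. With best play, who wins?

Player 2 wins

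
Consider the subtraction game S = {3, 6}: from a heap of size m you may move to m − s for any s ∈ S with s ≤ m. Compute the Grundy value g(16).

Grundy values for subtraction set {3, 6}:
k:     0  1  2  3  4  5  6  7  8  9 10 11 12 13 14 15 16
g(k):  0  0  0  1  1  1  2  2  2  0  0  0  1  1  1  2  2
So g(16) = 2.

2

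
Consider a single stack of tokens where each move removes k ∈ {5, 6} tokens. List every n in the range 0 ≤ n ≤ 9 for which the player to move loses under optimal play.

Grundy values for subtraction set {5, 6}:
k:     0  1  2  3  4  5  6  7  8  9
g(k):  0  0  0  0  0  1  1  1  1  1
The P-positions (g = 0) in 0..9 are 0, 1, 2, 3, 4.

0, 1, 2, 3, 4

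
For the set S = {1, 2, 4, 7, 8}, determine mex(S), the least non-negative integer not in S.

0

0 is not in the set, so the mex is 0.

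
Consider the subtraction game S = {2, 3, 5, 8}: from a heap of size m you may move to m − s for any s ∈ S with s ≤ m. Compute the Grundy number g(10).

Build the Grundy sequence with g(k) = mex{g(k−s) : s ∈ {2, 3, 5, 8}, s ≤ k}:
k:     0  1  2  3  4  5  6  7  8  9 10
g(k):  0  0  1  1  2  2  3  0  4  1  3
So g(10) = 3.

3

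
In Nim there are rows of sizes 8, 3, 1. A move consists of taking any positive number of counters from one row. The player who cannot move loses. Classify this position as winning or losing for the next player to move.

Winning position

Compute the nim-sum pairwise:
8 ⊕ 3 = 11
11 ⊕ 1 = 10
The nim-sum is 10 ≠ 0, so this is an N-position: the player to move can win.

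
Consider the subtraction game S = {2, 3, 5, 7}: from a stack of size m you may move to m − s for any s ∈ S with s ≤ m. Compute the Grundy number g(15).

3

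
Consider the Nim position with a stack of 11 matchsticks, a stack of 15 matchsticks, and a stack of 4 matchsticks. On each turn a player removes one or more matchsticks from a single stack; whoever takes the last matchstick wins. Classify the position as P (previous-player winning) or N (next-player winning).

Nim-sum: 11 ^ 15 ^ 4 = 0.
The nim-sum is 0, so this is a P-position: the player to move is in a losing position under optimal play.

P-position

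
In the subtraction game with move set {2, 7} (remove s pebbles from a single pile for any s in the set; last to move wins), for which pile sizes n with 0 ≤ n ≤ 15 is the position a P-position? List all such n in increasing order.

Compute g(0), g(1), … for moves {2, 7}:
k:     0  1  2  3  4  5  6  7  8  9 10 11 12 13 14 15
g(k):  0  0  1  1  0  0  1  1  2  0  0  1  1  0  0  1
The P-positions (g = 0) in 0..15 are 0, 1, 4, 5, 9, 10, 13, 14.

0, 1, 4, 5, 9, 10, 13, 14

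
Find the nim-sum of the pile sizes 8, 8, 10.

Compute the nim-sum pairwise:
8 XOR 8 = 0
0 XOR 10 = 10

10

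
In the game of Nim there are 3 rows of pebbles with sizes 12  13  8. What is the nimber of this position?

Nim-sum: 12 ⊕ 13 ⊕ 8 = 9.

9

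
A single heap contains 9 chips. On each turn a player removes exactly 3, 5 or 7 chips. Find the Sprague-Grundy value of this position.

3

Build the Grundy sequence with g(k) = mex{g(k−s) : s ∈ {3, 5, 7}, s ≤ k}:
k:     0  1  2  3  4  5  6  7  8  9
g(k):  0  0  0  1  1  1  2  2  2  3
So g(9) = 3.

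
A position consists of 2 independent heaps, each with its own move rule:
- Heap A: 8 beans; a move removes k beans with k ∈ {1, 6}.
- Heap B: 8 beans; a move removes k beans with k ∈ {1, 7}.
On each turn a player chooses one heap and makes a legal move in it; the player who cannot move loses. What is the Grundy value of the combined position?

Grundy values for heap A (subtraction set {1, 6}):
k:     0  1  2  3  4  5  6  7  8
g(k):  0  1  0  1  0  1  2  0  1
So g(8) = 1.
For heap B, compute g(0), g(1), … with moves {1, 7}:
k:     0  1  2  3  4  5  6  7  8
g(k):  0  1  0  1  0  1  0  1  0
So g(8) = 0.
By the Sprague-Grundy theorem, the Grundy value of a sum of independent games is the XOR of the component values.
Combined value = 1 ⊕ 0 = 1.

1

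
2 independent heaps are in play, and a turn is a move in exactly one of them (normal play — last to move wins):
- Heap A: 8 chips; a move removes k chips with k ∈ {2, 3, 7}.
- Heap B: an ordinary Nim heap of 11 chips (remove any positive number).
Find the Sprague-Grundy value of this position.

10

Build the Grundy sequence for heap A with g(k) = mex{g(k−s) : s ∈ {2, 3, 7}, s ≤ k}:
k:     0  1  2  3  4  5  6  7  8
g(k):  0  0  1  1  2  0  0  1  1
So g(8) = 1.
Heap B is a plain Nim heap of size 11, so its Grundy value is 11.
By the Sprague-Grundy theorem, the Grundy value of a sum of independent games is the XOR of the component values.
Combined value = 1 ⊕ 11 = 10.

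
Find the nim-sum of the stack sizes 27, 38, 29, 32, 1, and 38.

39

Compute the nim-sum pairwise:
27 ^ 38 = 61
61 ^ 29 = 32
32 ^ 32 = 0
0 ^ 1 = 1
1 ^ 38 = 39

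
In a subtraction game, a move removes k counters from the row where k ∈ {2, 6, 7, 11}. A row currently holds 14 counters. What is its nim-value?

0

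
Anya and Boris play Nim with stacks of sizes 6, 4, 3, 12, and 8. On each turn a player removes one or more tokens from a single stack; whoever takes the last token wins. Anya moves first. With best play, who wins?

Nim-sum: 6 XOR 4 XOR 3 XOR 12 XOR 8 = 5.
The nim-sum is 5 ≠ 0, so this is an N-position: the player to move can win; Anya has a winning move.

Anya wins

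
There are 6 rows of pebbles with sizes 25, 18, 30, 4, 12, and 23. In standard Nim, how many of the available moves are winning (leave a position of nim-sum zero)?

3

Write each in binary and XOR column by column:
  11001  (25)
  10010  (18)
  11110  (30)
  00100  (4)
  01100  (12)
  10111  (23)
  -----
  01010  (10)
The overall nim-sum is X = 10. A row of size p has a winning move iff p XOR X < p (reduce it to p XOR X).
  25: 25 XOR 10 = 19 < 25 — winning move (to 19).
  18: 18 XOR 10 = 24 ≥ 18 — no move.
  30: 30 XOR 10 = 20 < 30 — winning move (to 20).
  4: 4 XOR 10 = 14 ≥ 4 — no move.
  12: 12 XOR 10 = 6 < 12 — winning move (to 6).
  23: 23 XOR 10 = 29 ≥ 23 — no move.
That gives 3 winning moves.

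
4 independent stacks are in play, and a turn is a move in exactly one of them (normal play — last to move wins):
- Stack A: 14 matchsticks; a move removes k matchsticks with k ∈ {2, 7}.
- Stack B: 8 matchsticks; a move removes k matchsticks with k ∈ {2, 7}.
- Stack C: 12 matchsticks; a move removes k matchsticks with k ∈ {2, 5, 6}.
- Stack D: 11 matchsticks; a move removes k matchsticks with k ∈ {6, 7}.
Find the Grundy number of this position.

3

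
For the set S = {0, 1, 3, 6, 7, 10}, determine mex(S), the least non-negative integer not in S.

The values 0, 1 are all present; 2 is the first non-negative integer missing from the set.

2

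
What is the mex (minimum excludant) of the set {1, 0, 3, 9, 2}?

The values 0, 1, 2, 3 are all present; 4 is the first non-negative integer missing from the set.

4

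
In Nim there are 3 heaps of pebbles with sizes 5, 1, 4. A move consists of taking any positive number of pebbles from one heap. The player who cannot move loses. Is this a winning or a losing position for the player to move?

Nim-sum: 5 ⊕ 1 ⊕ 4 = 0.
The nim-sum is 0, so this is a P-position: the player to move is in a losing position under optimal play.

Losing position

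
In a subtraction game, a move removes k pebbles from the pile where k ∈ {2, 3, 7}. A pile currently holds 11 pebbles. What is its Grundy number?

0

Build the Grundy sequence with g(k) = mex{g(k−s) : s ∈ {2, 3, 7}, s ≤ k}:
k:     0  1  2  3  4  5  6  7  8  9 10 11
g(k):  0  0  1  1  2  0  0  1  1  2  0  0
So g(11) = 0.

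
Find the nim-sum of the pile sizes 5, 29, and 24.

Nim-sum: 5 XOR 29 XOR 24 = 0.

0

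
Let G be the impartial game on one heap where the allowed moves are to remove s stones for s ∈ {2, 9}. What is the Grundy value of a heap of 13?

Build the Grundy sequence with g(k) = mex{g(k−s) : s ∈ {2, 9}, s ≤ k}:
k:     0  1  2  3  4  5  6  7  8  9 10 11 12 13
g(k):  0  0  1  1  0  0  1  1  0  2  1  0  0  1
So g(13) = 1.

1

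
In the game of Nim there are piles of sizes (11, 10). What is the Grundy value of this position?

Compute the nim-sum pairwise:
11 ⊕ 10 = 1

1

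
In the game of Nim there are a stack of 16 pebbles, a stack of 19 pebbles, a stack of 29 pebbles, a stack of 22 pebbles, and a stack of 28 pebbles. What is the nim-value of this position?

20

In binary:
  10000  (16)
  10011  (19)
  11101  (29)
  10110  (22)
  11100  (28)
  -----
  10100  (20)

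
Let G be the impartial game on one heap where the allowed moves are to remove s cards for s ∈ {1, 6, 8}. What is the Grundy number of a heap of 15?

1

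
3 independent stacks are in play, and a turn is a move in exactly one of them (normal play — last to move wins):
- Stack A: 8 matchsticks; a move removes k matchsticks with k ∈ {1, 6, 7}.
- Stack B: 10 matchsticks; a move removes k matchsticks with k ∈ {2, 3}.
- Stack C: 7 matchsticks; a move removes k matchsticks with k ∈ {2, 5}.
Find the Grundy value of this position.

2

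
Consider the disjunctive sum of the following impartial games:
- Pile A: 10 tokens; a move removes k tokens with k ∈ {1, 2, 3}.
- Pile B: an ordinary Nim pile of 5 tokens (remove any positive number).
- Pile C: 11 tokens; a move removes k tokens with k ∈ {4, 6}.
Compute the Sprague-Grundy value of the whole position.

Grundy values for pile A (subtraction set {1, 2, 3}):
k:     0  1  2  3  4  5  6  7  8  9 10
g(k):  0  1  2  3  0  1  2  3  0  1  2
So g(10) = 2.
Pile B is a plain Nim pile of size 5, so its Grundy value is 5.
Grundy values for pile C (subtraction set {4, 6}):
g(0) = mex{} = 0
g(1) = mex{} = 0
g(2) = mex{} = 0
g(3) = mex{} = 0
g(4) = mex{0} = 1
g(5) = mex{0} = 1
g(6) = mex{0} = 1
g(7) = mex{0} = 1
g(8) = mex{0,1} = 2
g(9) = mex{0,1} = 2
g(10) = mex{1} = 0
g(11) = mex{1} = 0
So g(11) = 0.
The value of a disjunctive sum is the nim-sum of the parts.
Combined value = 2 XOR 5 XOR 0 = 7.

7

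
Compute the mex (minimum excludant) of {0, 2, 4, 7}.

1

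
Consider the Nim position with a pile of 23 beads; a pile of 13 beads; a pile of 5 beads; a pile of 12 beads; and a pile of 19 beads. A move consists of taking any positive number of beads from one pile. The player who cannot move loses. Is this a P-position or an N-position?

Bitwise XOR of the heap sizes:
  10111  (23)
  01101  (13)
  00101  (5)
  01100  (12)
  10011  (19)
  -----
  00000  (0)
The nim-sum is 0, so this is a P-position: the player to move is in a losing position under optimal play.

P-position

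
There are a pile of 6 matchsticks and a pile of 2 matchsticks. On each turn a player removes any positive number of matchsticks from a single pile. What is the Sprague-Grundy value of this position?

4

Nim-sum: 6 ⊕ 2 = 4.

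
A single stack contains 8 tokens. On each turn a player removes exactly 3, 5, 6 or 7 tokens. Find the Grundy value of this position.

2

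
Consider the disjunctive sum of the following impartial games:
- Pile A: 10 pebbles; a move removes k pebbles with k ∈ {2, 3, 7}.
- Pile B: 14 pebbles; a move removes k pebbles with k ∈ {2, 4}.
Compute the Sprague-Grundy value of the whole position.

1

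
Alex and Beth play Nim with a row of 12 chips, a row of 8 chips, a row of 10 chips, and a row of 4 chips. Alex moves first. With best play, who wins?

Alex wins

Write each in binary and XOR column by column:
  1100  (12)
  1000  (8)
  1010  (10)
  0100  (4)
  ----
  1010  (10)
The nim-sum is 10 ≠ 0, so this is an N-position: the player to move can win; Alex has a winning move.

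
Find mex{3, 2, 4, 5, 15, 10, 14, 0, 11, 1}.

6

The values 0, 1, 2, 3, 4, 5 are all present; 6 is the first non-negative integer missing from the set.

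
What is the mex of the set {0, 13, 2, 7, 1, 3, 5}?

4

The values 0, 1, 2, 3 are all present; 4 is the first non-negative integer missing from the set.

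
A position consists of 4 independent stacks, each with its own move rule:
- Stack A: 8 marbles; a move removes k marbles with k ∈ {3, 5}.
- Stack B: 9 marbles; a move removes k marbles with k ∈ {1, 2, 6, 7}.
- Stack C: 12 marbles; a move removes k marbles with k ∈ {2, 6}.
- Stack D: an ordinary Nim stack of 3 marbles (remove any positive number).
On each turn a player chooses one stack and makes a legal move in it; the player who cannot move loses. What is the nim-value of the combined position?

For stack A, compute g(0), g(1), … with moves {3, 5}:
k:     0  1  2  3  4  5  6  7  8
g(k):  0  0  0  1  1  1  2  2  0
So g(8) = 0.
Build the Grundy sequence for stack B with g(k) = mex{g(k−s) : s ∈ {1, 2, 6, 7}, s ≤ k}:
k:     0  1  2  3  4  5  6  7  8  9
g(k):  0  1  2  0  1  2  3  4  0  1
So g(9) = 1.
Build the Grundy sequence for stack C with g(k) = mex{g(k−s) : s ∈ {2, 6}, s ≤ k}:
g(0) = mex{} = 0
g(1) = mex{} = 0
g(2) = mex{0} = 1
g(3) = mex{0} = 1
g(4) = mex{1} = 0
g(5) = mex{1} = 0
g(6) = mex{0} = 1
g(7) = mex{0} = 1
g(8) = mex{1} = 0
g(9) = mex{1} = 0
g(10) = mex{0} = 1
g(11) = mex{0} = 1
g(12) = mex{1} = 0
So g(12) = 0.
Stack D is a plain Nim stack of size 3, so its Grundy value is 3.
The value of a disjunctive sum is the nim-sum of the parts.
Combined value = 0 ⊕ 1 ⊕ 0 ⊕ 3 = 2.

2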